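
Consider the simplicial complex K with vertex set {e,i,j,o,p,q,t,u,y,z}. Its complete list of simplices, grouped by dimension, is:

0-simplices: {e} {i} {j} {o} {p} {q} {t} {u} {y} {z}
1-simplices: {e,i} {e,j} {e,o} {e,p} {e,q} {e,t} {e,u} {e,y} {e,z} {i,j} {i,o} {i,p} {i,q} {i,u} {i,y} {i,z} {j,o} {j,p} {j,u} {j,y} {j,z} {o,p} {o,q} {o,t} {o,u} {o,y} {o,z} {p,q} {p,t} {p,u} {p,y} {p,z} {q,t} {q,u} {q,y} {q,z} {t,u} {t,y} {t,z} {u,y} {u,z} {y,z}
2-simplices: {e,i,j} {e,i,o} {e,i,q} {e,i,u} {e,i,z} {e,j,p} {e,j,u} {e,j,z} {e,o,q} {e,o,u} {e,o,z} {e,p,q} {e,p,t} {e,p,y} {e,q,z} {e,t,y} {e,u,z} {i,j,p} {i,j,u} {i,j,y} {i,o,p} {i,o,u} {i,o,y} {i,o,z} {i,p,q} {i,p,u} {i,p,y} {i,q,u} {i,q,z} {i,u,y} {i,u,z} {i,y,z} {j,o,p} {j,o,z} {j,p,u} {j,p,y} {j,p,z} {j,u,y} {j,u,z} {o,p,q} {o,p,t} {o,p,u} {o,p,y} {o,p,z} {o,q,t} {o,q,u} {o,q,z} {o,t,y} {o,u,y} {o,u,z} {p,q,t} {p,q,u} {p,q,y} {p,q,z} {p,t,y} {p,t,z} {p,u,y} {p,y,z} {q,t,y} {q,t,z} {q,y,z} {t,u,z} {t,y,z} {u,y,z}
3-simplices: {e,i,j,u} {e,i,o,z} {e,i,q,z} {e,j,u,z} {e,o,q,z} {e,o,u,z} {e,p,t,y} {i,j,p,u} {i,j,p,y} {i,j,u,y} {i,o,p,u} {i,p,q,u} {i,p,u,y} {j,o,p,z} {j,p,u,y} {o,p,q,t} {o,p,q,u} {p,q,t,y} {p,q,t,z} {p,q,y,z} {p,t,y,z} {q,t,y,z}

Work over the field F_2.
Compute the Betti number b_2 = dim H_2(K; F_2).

n_0=10 n_1=42 n_2=64 n_3=22  [Z2]
∂1: piv[ei,ej,eo,ep,eq,et,eu,ey,ez] rk=9  ker:ij,io,ip,iq,iu,iy,iz,jo,jp,ju,jy,jz,op,oq,ot,ou,oy,oz,pq,pt,pu,py,pz,qt,qu,qy,qz,tu,ty,tz,uy,uz,yz
∂2: piv[eij,eio,eiq,eiu,eiz,ejp,eju,ejz,eoq,eou,eoz,epq,ept,epy,eqz,ety,euz,ijp,ijy,iop,ioy,ipu,ipy,iqu,iuy,iyz,jop,jpz,opt,oqt,pqy,ptz,tuz] rk=33  ker:iju,iou,ioz,ipq,iqz,iuz,joz,jpu,jpy,juy,juz,opq,opu,opy,opz,oqu,oqz,oty,ouy,ouz,pqt,pqu,pqz,pty,puy,pyz,qty,qtz,qyz,tyz,uyz
∂3: piv[eiju,eioz,eiqz,ejuz,eoqz,eouz,epty,ijpu,ijpy,ijuy,iopu,ipqu,ipuy,jopz,opqt,opqu,pqty,pqtz,pqyz,ptyz] rk=20  ker:jpuy,qtyz
b_2=(64−33)−20=11

b_2=11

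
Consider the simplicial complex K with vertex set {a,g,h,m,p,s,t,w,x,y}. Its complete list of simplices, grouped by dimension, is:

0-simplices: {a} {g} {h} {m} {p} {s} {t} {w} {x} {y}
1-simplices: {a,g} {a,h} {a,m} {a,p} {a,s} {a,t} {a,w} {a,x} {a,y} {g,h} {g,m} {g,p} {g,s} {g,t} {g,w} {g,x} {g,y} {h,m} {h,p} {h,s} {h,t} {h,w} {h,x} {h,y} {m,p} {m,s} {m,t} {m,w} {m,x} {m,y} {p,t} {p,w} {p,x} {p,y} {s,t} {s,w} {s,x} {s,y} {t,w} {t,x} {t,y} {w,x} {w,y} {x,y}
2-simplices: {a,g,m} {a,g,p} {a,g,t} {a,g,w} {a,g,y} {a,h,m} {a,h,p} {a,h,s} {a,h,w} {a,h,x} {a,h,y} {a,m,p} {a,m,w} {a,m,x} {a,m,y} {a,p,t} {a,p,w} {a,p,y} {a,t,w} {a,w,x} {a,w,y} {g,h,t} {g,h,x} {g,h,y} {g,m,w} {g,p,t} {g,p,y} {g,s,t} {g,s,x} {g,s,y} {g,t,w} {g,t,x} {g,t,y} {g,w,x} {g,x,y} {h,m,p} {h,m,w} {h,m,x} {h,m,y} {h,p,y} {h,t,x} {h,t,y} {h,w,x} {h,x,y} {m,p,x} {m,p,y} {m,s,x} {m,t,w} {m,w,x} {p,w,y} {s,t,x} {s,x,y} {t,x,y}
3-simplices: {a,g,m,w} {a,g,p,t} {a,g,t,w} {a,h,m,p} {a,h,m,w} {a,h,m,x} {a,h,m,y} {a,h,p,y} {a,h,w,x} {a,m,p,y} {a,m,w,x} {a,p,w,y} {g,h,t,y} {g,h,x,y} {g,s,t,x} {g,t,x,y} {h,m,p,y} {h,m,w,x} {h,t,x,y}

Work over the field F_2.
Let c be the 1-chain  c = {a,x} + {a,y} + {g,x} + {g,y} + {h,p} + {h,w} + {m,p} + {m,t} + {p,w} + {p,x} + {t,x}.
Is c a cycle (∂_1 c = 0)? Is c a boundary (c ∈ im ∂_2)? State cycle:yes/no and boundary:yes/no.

n_0=10 n_1=44 n_2=53 n_3=19  [Z2]
∂1: piv[ag,ah,am,ap,as,at,aw,ax,ay] rk=9  ker:gh,gm,gp,gs,gt,gw,gx,gy,hm,hp,hs,ht,hw,hx,hy,mp,ms,mt,mw,mx,my,pt,pw,px,py,st,sw,sx,sy,tw,tx,ty,wx,wy,xy
∂2: piv[agm,agp,agt,agw,agy,ahm,ahp,ahs,ahw,ahx,ahy,amp,amw,amx,amy,apt,apw,apy,atw,awx,awy,ght,ghx,ghy,gst,gsx,gsy,gtx,gty,gxy,mpx,msx,mtw] rk=33  ker:gmw,gpt,gpy,gtw,gwx,hmp,hmw,hmx,hmy,hpy,htx,hty,hwx,hxy,mpy,mwx,pwy,stx,sxy,txy
∂3: piv[agmw,agpt,agtw,ahmp,ahmw,ahmx,ahmy,ahpy,ahwx,ampy,amwx,apwy,ghty,ghxy,gstx,gtxy,htxy] rk=17  ker:hmpy,hmwx
∂1c = 0
c vs im∂2: reduces to 0 ⇒ boundary

cycle:yes boundary:yes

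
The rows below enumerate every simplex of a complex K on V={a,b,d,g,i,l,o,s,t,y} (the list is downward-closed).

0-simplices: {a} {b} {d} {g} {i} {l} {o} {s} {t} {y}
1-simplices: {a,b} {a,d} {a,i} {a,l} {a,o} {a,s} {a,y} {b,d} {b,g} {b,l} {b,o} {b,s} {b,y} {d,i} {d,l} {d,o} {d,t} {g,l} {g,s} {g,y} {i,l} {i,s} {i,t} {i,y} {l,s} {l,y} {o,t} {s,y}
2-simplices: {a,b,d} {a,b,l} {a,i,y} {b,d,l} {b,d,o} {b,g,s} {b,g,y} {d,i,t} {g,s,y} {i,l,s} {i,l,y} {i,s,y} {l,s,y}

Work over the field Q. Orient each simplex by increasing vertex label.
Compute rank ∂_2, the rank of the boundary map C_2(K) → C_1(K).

n_0=10 n_1=28 n_2=13  [Q]
∂1: piv[ab,ad,ai,al,ao,as,ay,bg,dt] rk=9  ker:bd,bl,bo,bs,by,di,dl,do,gl,gs,gy,il,is,it,iy,ls,ly,ot,sy
∂2: piv[abd,abl,aiy,bdl,bdo,bgs,bgy,dit,gsy,ils,ily,isy] rk=12  ker:lsy
rk∂_2=12

rank∂_2=12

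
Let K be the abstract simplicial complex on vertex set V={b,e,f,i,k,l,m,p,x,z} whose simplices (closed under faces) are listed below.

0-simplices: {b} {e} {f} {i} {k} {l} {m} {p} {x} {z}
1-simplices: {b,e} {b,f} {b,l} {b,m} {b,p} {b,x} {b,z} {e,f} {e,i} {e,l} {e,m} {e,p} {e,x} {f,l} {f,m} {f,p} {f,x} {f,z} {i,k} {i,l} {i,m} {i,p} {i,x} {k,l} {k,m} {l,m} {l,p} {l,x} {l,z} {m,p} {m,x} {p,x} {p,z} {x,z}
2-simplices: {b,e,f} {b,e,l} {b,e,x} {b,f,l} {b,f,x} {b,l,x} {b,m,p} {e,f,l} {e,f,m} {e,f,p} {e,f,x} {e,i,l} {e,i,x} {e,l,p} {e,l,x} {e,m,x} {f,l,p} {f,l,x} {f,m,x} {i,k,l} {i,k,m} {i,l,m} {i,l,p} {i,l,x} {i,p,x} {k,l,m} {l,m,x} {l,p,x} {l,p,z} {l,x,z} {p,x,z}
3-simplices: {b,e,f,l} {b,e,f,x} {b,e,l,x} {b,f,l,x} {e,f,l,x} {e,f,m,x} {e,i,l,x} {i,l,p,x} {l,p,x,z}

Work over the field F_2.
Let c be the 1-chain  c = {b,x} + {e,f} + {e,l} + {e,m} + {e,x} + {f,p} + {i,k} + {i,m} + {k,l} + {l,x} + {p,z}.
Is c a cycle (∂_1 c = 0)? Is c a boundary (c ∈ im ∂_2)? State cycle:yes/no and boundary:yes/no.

n_0=10 n_1=34 n_2=31 n_3=9  [Z2]
∂1: piv[be,bf,bl,bm,bp,bx,bz,ei,ik] rk=9  ker:ef,el,em,ep,ex,fl,fm,fp,fx,fz,il,im,ip,ix,kl,km,lm,lp,lx,lz,mp,mx,px,pz,xz
∂2: piv[bef,bel,bex,bfl,bfx,blx,bmp,efm,efp,eil,eix,elp,emx,ikl,ikm,ilm,ilp,ipx,lmx,lpz,lxz] rk=21  ker:efl,efx,elx,flp,flx,fmx,ilx,klm,lpx,pxz
∂3: piv[befl,befx,belx,bflx,efmx,eilx,ilpx,lpxz] rk=8  ker:eflx
∂1c = {b} + {l} + {x} + {z}

cycle:no boundary:no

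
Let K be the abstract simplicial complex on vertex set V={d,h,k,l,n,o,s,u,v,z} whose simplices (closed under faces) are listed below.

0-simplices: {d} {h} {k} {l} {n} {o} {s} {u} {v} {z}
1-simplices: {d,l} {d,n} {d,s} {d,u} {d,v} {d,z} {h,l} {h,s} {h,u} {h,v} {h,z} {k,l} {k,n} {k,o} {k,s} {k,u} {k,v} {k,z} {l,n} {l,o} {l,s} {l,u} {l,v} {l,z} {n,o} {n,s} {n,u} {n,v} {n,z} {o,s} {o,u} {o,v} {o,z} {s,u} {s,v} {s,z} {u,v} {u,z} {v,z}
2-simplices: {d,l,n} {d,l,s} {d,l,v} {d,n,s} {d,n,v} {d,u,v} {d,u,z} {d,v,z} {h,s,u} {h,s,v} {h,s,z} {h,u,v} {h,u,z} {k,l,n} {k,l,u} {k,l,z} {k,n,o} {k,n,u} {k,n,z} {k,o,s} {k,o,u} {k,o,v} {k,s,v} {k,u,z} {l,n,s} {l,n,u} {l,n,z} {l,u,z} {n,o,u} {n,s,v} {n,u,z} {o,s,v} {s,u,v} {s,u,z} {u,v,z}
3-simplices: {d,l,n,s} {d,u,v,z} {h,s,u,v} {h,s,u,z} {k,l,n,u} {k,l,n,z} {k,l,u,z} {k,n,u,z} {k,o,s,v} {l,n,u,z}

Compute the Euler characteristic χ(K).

χ(K)=-4

n_0=10 n_1=39 n_2=35 n_3=10
χ=+10−39+35−10=-4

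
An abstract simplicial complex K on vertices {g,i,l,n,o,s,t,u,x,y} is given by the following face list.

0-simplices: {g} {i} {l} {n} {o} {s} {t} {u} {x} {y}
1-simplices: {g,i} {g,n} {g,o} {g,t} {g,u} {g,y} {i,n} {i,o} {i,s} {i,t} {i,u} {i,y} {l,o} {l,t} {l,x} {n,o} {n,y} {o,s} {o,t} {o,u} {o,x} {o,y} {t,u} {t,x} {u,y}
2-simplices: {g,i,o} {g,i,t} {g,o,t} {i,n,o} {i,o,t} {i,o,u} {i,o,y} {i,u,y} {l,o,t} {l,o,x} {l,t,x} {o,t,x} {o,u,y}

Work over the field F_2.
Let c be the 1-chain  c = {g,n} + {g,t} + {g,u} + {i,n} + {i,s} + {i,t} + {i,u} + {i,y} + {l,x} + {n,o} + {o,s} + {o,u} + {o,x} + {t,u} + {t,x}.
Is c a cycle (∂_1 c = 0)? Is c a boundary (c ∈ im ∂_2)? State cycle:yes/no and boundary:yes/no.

n_0=10 n_1=25 n_2=13  [Z2]
∂1: piv[gi,gn,go,gt,gu,gy,is,lo,lx] rk=9  ker:in,io,it,iu,iy,lt,no,ny,os,ot,ou,ox,oy,tu,tx,uy
∂2: piv[gio,git,got,ino,iou,ioy,iuy,lot,lox,ltx] rk=10  ker:iot,otx,ouy
∂1c = {g} + {i} + {l} + {n} + {x} + {y}

cycle:no boundary:no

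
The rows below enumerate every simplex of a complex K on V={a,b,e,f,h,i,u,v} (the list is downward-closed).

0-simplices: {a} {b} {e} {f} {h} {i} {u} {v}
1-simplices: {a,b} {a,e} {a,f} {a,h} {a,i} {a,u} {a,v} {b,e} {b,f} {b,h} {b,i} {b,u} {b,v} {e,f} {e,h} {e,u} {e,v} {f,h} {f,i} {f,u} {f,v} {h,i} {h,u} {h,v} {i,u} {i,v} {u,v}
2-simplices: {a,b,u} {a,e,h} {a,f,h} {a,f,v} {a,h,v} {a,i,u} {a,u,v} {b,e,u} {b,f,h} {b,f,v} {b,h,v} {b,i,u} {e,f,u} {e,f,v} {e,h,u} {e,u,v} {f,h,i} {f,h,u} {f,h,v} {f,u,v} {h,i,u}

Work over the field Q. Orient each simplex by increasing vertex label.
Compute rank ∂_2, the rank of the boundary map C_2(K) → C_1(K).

rank∂_2=18

n_0=8 n_1=27 n_2=21  [Q]
∂1: piv[ab,ae,af,ah,ai,au,av] rk=7  ker:be,bf,bh,bi,bu,bv,ef,eh,eu,ev,fh,fi,fu,fv,hi,hu,hv,iu,iv,uv
∂2: piv[abu,aeh,afh,afv,ahv,aiu,auv,beu,bfh,bfv,biu,efu,efv,ehu,euv,fhi,fhu,hiu] rk=18  ker:bhv,fhv,fuv
rk∂_2=18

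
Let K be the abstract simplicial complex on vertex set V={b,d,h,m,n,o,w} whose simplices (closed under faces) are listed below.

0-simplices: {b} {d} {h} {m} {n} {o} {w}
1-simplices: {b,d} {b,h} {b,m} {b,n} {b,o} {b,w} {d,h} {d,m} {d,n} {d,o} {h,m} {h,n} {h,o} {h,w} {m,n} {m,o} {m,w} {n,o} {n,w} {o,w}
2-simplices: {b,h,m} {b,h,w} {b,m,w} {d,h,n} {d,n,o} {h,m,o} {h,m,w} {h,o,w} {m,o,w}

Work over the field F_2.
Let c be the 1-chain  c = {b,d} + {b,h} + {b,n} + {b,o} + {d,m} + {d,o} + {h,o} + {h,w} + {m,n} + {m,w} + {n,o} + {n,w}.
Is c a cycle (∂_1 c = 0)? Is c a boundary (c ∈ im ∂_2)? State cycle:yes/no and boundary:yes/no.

cycle:no boundary:no

n_0=7 n_1=20 n_2=9  [Z2]
∂1: piv[bd,bh,bm,bn,bo,bw] rk=6  ker:dh,dm,dn,do,hm,hn,ho,hw,mn,mo,mw,no,nw,ow
∂2: piv[bhm,bhw,bmw,dhn,dno,hmo,how] rk=7  ker:hmw,mow
∂1c = {d} + {h} + {m} + {w}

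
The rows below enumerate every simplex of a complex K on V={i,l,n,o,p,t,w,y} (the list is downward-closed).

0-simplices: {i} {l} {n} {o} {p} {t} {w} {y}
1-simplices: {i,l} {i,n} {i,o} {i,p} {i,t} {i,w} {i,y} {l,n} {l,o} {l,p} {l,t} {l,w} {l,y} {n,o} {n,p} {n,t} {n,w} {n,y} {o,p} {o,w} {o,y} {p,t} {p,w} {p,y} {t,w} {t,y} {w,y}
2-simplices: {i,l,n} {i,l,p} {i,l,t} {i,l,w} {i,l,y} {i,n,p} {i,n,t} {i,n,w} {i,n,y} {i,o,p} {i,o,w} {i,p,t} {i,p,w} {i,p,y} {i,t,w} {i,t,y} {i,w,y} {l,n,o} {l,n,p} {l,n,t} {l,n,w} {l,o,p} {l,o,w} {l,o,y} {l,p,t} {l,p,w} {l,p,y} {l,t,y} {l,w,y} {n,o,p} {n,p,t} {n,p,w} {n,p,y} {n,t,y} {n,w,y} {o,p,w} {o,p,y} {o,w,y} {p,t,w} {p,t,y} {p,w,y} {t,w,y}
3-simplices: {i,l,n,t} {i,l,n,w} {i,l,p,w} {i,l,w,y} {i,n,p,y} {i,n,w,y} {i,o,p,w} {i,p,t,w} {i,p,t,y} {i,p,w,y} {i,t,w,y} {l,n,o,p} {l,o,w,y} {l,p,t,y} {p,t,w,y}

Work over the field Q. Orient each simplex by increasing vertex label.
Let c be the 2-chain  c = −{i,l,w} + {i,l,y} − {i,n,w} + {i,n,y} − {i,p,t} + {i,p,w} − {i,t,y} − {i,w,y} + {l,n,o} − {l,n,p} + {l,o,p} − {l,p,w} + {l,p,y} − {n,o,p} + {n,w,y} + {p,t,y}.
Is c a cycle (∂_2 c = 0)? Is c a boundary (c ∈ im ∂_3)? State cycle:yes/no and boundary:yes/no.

cycle:yes boundary:no

n_0=8 n_1=27 n_2=42 n_3=15  [Q]
∂1: piv[il,in,io,ip,it,iw,iy] rk=7  ker:ln,lo,lp,lt,lw,ly,no,np,nt,nw,ny,op,ow,oy,pt,pw,py,tw,ty,wy
∂2: piv[iln,ilp,ilt,ilw,ily,inp,int,inw,iny,iop,iow,ipt,ipw,ipy,itw,ity,iwy,lno,lop,loy] rk=20  ker:lnp,lnt,lnw,low,lpt,lpw,lpy,lty,lwy,nop,npt,npw,npy,nty,nwy,opw,opy,owy,ptw,pty,pwy,twy
∂3: piv[ilnt,ilnw,ilpw,ilwy,inpy,inwy,iopw,iptw,ipty,ipwy,itwy,lnop,lowy,lpty] rk=14  ker:ptwy
∂2c = 0
c vs im∂3: residual ≠ 0 ⇒ not boundary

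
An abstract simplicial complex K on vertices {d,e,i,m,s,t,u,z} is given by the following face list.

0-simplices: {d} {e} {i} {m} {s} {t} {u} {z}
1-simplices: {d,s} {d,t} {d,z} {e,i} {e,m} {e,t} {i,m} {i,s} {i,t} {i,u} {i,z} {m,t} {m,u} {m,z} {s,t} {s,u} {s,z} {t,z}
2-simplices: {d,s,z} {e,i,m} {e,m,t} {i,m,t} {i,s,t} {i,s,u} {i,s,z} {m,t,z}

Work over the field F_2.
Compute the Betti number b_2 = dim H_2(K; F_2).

b_2=0

n_0=8 n_1=18 n_2=8  [Z2]
∂1: piv[ds,dt,dz,ei,em,et,iu] rk=7  ker:im,is,it,iz,mt,mu,mz,st,su,sz,tz
∂2: piv[dsz,eim,emt,imt,ist,isu,isz,mtz] rk=8
b_2=(8−8)−0=0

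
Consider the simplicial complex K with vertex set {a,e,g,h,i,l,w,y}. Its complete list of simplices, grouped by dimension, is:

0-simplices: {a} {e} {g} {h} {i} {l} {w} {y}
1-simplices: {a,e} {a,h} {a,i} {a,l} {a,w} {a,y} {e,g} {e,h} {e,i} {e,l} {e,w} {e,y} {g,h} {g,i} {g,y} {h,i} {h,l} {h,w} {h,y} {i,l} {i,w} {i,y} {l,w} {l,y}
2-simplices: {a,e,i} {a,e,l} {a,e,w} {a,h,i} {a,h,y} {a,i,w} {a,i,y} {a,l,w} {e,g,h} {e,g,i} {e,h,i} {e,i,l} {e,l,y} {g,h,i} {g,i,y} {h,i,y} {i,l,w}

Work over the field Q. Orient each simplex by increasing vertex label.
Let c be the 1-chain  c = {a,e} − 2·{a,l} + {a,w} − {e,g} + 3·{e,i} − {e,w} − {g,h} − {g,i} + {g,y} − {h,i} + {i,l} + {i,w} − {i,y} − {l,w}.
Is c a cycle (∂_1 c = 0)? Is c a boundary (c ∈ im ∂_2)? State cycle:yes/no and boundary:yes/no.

cycle:yes boundary:yes

n_0=8 n_1=24 n_2=17  [Q]
∂1: piv[ae,ah,ai,al,aw,ay,eg] rk=7  ker:eh,ei,el,ew,ey,gh,gi,gy,hi,hl,hw,hy,il,iw,iy,lw,ly
∂2: piv[aei,ael,aew,ahi,ahy,aiw,aiy,alw,egh,egi,ehi,eil,ely,giy] rk=14  ker:ghi,hiy,ilw
∂1c = 0
c vs im∂2: reduces to 0 ⇒ boundary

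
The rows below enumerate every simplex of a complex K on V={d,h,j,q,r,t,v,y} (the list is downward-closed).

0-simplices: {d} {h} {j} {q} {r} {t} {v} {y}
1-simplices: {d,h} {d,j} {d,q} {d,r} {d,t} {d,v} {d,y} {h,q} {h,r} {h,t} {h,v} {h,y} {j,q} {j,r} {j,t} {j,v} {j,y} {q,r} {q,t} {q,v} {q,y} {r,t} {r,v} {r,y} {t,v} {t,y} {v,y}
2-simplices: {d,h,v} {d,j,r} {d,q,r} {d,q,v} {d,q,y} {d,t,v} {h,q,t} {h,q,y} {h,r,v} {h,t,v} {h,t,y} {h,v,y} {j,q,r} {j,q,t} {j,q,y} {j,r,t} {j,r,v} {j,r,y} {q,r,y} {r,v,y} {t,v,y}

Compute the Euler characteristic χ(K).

χ(K)=2

n_0=8 n_1=27 n_2=21
χ=+8−27+21=2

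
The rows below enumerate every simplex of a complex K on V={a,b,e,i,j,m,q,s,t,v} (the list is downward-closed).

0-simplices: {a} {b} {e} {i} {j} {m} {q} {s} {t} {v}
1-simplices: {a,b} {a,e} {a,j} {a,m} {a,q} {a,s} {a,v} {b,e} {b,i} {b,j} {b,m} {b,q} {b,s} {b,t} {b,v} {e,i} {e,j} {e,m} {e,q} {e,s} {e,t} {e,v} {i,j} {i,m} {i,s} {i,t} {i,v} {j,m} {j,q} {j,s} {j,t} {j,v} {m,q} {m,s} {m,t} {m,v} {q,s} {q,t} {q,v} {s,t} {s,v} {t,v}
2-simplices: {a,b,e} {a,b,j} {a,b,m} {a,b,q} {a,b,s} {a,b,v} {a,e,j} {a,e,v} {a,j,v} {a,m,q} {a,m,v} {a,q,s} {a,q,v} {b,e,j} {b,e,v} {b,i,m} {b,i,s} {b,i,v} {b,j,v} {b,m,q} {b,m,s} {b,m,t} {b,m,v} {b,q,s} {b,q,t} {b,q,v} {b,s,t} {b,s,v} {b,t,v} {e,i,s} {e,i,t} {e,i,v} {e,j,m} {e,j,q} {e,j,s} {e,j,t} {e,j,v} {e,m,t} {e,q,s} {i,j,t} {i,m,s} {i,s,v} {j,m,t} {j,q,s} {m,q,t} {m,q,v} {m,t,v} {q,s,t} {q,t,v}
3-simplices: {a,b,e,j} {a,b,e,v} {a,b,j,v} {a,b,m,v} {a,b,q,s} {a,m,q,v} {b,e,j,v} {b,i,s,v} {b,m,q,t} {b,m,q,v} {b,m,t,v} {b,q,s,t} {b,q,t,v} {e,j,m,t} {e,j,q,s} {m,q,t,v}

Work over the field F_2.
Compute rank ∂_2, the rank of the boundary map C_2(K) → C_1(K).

n_0=10 n_1=42 n_2=49 n_3=16  [Z2]
∂1: piv[ab,ae,aj,am,aq,as,av,bi,bt] rk=9  ker:be,bj,bm,bq,bs,bv,ei,ej,em,eq,es,et,ev,ij,im,is,it,iv,jm,jq,js,jt,jv,mq,ms,mt,mv,qs,qt,qv,st,sv,tv
∂2: piv[abe,abj,abm,abq,abs,abv,aej,aev,ajv,amq,amv,aqs,aqv,bim,bis,biv,bms,bmt,bqt,bst,bsv,btv,eis,eit,eiv,ejm,ejq,ejs,ejt,emt,eqs,ijt] rk=32  ker:bej,bev,bjv,bmq,bmv,bqs,bqv,ejv,ims,isv,jmt,jqs,mqt,mqv,mtv,qst,qtv
∂3: piv[abej,abev,abjv,abmv,abqs,amqv,bejv,bisv,bmqt,bmqv,bmtv,bqst,bqtv,ejmt,ejqs] rk=15  ker:mqtv
rk∂_2=32

rank∂_2=32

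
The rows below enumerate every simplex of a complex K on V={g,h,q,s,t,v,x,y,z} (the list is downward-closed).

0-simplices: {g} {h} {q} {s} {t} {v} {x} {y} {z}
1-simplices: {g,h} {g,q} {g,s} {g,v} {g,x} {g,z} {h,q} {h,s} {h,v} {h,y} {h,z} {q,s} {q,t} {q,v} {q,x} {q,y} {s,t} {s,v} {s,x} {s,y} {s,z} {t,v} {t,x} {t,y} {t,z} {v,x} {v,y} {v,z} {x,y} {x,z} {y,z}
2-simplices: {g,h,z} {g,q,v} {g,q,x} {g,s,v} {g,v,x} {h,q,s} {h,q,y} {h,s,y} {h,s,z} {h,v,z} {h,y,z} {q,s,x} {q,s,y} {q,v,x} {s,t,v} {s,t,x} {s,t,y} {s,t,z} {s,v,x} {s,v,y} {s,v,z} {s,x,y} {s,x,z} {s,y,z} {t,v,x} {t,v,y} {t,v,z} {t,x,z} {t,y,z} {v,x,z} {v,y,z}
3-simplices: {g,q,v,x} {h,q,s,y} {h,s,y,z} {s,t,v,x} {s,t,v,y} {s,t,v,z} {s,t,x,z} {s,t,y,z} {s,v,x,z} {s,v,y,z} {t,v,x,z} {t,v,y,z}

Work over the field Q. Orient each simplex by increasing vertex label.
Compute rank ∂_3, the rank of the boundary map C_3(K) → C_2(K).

n_0=9 n_1=31 n_2=31 n_3=12  [Q]
∂1: piv[gh,gq,gs,gv,gx,gz,hy,qt] rk=8  ker:hq,hs,hv,hz,qs,qv,qx,qy,st,sv,sx,sy,sz,tv,tx,ty,tz,vx,vy,vz,xy,xz,yz
∂2: piv[ghz,gqv,gqx,gsv,gvx,hqs,hqy,hsy,hsz,hvz,hyz,qsx,stv,stx,sty,stz,svx,svy,svz,sxy,sxz] rk=21  ker:qsy,qvx,syz,tvx,tvy,tvz,txz,tyz,vxz,vyz
∂3: piv[gqvx,hqsy,hsyz,stvx,stvy,stvz,stxz,styz,svxz,svyz] rk=10  ker:tvxz,tvyz
rk∂_3=10

rank∂_3=10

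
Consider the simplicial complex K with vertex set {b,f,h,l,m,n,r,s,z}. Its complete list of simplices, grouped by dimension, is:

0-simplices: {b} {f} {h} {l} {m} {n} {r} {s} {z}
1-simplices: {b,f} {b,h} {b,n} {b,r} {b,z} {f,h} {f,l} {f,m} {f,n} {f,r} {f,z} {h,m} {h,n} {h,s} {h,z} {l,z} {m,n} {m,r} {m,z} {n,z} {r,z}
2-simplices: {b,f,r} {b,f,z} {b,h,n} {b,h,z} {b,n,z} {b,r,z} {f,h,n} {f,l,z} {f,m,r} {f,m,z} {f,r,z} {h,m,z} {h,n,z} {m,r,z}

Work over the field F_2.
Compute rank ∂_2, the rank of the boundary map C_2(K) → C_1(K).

n_0=9 n_1=21 n_2=14  [Z2]
∂1: piv[bf,bh,bn,br,bz,fl,fm,hs] rk=8  ker:fh,fn,fr,fz,hm,hn,hz,lz,mn,mr,mz,nz,rz
∂2: piv[bfr,bfz,bhn,bhz,bnz,brz,fhn,flz,fmr,fmz,hmz] rk=11  ker:frz,hnz,mrz
rk∂_2=11

rank∂_2=11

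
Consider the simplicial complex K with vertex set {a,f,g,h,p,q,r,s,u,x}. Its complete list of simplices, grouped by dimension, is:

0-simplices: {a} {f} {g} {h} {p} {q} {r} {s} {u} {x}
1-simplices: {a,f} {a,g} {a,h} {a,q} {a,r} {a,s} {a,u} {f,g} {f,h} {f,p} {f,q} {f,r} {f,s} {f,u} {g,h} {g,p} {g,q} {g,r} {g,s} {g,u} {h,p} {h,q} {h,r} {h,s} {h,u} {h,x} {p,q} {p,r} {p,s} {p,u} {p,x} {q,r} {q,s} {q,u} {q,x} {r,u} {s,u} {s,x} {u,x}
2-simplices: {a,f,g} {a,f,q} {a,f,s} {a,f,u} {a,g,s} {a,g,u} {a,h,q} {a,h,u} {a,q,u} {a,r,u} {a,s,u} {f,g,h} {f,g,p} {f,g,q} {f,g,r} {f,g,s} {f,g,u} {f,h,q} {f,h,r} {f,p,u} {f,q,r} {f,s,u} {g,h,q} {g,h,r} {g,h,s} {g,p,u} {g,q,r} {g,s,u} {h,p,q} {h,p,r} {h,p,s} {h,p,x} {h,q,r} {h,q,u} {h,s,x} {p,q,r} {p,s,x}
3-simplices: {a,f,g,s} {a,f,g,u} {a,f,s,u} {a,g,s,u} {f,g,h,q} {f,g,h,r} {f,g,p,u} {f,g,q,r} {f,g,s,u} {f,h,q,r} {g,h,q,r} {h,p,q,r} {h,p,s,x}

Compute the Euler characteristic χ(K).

n_0=10 n_1=39 n_2=37 n_3=13
χ=+10−39+37−13=-5

χ(K)=-5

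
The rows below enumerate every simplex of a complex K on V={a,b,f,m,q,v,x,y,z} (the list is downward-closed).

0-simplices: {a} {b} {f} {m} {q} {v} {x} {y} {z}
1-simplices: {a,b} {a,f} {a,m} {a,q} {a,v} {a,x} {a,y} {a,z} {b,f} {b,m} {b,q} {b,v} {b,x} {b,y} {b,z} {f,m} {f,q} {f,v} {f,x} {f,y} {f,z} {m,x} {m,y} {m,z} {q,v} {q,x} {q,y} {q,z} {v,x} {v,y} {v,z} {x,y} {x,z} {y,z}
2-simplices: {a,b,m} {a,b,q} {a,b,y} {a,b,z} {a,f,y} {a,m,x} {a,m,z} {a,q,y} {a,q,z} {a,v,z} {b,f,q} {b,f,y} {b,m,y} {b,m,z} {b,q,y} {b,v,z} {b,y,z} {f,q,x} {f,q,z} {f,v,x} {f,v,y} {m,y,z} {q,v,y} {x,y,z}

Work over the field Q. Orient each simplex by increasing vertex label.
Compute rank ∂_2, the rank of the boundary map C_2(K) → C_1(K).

n_0=9 n_1=34 n_2=24  [Q]
∂1: piv[ab,af,am,aq,av,ax,ay,az] rk=8  ker:bf,bm,bq,bv,bx,by,bz,fm,fq,fv,fx,fy,fz,mx,my,mz,qv,qx,qy,qz,vx,vy,vz,xy,xz,yz
∂2: piv[abm,abq,aby,abz,afy,amx,amz,aqy,aqz,avz,bfq,bfy,bmy,bvz,byz,fqx,fqz,fvx,fvy,qvy,xyz] rk=21  ker:bmz,bqy,myz
rk∂_2=21

rank∂_2=21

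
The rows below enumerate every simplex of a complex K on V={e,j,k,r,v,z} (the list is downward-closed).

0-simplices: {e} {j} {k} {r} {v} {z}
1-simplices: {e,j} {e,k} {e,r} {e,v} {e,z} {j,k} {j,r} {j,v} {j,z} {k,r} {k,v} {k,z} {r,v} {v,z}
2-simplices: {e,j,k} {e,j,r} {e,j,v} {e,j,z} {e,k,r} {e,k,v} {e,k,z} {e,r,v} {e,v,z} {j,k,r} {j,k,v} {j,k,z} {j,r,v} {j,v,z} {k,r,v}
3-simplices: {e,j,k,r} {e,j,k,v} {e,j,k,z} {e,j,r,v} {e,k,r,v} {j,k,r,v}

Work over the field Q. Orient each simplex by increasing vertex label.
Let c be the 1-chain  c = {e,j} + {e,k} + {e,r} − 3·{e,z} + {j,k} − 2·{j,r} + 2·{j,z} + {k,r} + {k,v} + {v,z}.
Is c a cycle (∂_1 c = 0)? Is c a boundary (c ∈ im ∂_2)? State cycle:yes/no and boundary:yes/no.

n_0=6 n_1=14 n_2=15 n_3=6  [Q]
∂1: piv[ej,ek,er,ev,ez] rk=5  ker:jk,jr,jv,jz,kr,kv,kz,rv,vz
∂2: piv[ejk,ejr,ejv,ejz,ekr,ekv,ekz,erv,evz] rk=9  ker:jkr,jkv,jkz,jrv,jvz,krv
∂3: piv[ejkr,ejkv,ejkz,ejrv,ekrv] rk=5  ker:jkrv
∂1c = 0
c vs im∂2: reduces to 0 ⇒ boundary

cycle:yes boundary:yes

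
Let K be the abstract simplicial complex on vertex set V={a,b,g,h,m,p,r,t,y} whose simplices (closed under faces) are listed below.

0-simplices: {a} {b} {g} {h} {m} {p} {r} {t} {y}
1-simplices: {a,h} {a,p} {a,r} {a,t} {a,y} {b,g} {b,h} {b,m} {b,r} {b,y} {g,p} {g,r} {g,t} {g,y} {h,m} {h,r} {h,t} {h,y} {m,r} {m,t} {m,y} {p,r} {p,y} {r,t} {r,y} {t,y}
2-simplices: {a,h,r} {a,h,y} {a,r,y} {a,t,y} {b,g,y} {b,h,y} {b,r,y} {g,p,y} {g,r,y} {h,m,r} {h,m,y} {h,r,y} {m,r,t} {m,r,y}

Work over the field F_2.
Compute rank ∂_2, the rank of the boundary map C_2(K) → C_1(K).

n_0=9 n_1=26 n_2=14  [Z2]
∂1: piv[ah,ap,ar,at,ay,bg,bh,bm] rk=8  ker:br,by,gp,gr,gt,gy,hm,hr,ht,hy,mr,mt,my,pr,py,rt,ry,ty
∂2: piv[ahr,ahy,ary,aty,bgy,bhy,bry,gpy,gry,hmr,hmy,mrt] rk=12  ker:hry,mry
rk∂_2=12

rank∂_2=12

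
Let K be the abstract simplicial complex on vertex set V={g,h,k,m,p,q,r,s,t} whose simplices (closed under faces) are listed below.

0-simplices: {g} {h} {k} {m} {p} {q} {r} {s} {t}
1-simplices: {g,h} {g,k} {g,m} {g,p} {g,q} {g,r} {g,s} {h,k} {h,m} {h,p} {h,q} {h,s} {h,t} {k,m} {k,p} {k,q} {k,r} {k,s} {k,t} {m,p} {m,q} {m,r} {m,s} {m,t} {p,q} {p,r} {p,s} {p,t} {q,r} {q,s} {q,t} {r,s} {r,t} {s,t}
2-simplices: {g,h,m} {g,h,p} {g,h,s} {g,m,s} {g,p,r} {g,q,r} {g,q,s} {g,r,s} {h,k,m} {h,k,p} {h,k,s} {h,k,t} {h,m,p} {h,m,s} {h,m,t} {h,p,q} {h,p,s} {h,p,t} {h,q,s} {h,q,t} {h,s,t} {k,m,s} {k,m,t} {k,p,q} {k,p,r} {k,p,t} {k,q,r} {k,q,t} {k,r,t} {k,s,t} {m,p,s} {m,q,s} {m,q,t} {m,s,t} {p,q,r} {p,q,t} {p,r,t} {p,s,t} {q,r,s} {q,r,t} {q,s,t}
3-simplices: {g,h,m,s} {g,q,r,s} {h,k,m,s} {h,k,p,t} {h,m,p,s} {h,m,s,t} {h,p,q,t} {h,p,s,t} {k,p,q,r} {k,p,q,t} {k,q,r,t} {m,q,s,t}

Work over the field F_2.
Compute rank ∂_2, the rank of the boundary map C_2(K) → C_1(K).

rank∂_2=24

n_0=9 n_1=34 n_2=41 n_3=12  [Z2]
∂1: piv[gh,gk,gm,gp,gq,gr,gs,ht] rk=8  ker:hk,hm,hp,hq,hs,km,kp,kq,kr,ks,kt,mp,mq,mr,ms,mt,pq,pr,ps,pt,qr,qs,qt,rs,rt,st
∂2: piv[ghm,ghp,ghs,gms,gpr,gqr,gqs,grs,hkm,hkp,hks,hkt,hmp,hmt,hpq,hps,hpt,hqs,hqt,hst,kpq,kpr,krt,mqs] rk=24  ker:hms,kms,kmt,kpt,kqr,kqt,kst,mps,mqt,mst,pqr,pqt,prt,pst,qrs,qrt,qst
∂3: piv[ghms,gqrs,hkms,hkpt,hmps,hmst,hpqt,hpst,kpqr,kpqt,kqrt,mqst] rk=12
rk∂_2=24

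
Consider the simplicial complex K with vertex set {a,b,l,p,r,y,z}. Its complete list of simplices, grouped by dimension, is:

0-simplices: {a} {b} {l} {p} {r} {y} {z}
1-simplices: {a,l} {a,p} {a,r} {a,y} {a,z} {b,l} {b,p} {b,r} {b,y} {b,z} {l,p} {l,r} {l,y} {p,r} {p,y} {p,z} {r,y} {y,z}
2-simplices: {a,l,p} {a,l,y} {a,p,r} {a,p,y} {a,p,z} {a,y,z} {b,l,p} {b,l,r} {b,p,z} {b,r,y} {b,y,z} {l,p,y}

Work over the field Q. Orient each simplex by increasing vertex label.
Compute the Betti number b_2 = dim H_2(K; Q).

n_0=7 n_1=18 n_2=12  [Q]
∂1: piv[al,ap,ar,ay,az,bl] rk=6  ker:bp,br,by,bz,lp,lr,ly,pr,py,pz,ry,yz
∂2: piv[alp,aly,apr,apy,apz,ayz,blp,blr,bpz,bry,byz] rk=11  ker:lpy
b_2=(12−11)−0=1

b_2=1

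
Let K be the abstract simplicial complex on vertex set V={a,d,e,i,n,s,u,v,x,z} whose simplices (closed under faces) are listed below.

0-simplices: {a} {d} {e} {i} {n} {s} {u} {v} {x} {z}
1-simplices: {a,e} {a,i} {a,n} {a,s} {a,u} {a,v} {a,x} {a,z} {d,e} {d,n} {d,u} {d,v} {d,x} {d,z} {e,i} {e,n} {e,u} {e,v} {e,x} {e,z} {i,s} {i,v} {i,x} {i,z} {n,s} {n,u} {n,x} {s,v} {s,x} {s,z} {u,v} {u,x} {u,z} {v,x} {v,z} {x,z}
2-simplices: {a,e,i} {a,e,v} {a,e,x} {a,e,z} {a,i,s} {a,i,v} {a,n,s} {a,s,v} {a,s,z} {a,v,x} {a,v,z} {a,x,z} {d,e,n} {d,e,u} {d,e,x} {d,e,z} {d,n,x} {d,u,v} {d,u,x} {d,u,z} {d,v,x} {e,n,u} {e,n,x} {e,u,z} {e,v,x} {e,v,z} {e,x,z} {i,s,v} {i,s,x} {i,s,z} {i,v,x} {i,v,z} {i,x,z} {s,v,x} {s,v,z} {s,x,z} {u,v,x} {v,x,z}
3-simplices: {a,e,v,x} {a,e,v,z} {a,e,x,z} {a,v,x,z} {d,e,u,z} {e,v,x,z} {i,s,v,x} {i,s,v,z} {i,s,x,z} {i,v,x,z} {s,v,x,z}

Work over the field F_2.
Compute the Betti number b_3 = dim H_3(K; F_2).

n_0=10 n_1=36 n_2=38 n_3=11  [Z2]
∂1: piv[ae,ai,an,as,au,av,ax,az,de] rk=9  ker:dn,du,dv,dx,dz,ei,en,eu,ev,ex,ez,is,iv,ix,iz,ns,nu,nx,sv,sx,sz,uv,ux,uz,vx,vz,xz
∂2: piv[aei,aev,aex,aez,ais,aiv,ans,asv,asz,avx,avz,axz,den,deu,dex,dez,dnx,duv,dux,duz,dvx,enu,isx,isz,ivx] rk=25  ker:enx,euz,evx,evz,exz,isv,ivz,ixz,svx,svz,sxz,uvx,vxz
∂3: piv[aevx,aevz,aexz,avxz,deuz,isvx,isvz,isxz,ivxz] rk=9  ker:evxz,svxz
b_3=(11−9)−0=2

b_3=2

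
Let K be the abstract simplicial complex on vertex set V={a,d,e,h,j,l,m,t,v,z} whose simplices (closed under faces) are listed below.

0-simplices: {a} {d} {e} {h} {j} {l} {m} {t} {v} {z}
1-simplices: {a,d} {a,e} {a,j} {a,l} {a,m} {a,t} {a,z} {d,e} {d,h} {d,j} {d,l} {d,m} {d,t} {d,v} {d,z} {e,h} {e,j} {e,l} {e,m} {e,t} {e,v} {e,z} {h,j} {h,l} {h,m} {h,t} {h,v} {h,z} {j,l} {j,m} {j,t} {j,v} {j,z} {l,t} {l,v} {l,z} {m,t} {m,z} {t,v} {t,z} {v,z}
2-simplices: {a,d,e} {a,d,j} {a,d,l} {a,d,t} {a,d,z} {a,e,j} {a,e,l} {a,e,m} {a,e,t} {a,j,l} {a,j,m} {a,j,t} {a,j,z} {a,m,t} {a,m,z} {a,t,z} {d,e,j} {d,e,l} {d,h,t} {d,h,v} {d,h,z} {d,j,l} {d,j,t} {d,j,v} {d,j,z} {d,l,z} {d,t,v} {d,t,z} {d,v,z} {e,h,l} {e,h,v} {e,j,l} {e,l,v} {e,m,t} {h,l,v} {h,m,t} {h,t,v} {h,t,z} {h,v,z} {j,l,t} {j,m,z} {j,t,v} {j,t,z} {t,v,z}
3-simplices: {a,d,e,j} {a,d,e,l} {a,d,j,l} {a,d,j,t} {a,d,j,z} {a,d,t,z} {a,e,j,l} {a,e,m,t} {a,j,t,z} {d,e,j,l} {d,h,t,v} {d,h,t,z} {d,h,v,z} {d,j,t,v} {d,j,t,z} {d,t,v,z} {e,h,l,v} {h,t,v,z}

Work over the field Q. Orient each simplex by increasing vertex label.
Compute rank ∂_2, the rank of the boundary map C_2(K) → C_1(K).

n_0=10 n_1=41 n_2=44 n_3=18  [Q]
∂1: piv[ad,ae,aj,al,am,at,az,dh,dv] rk=9  ker:de,dj,dl,dm,dt,dz,eh,ej,el,em,et,ev,ez,hj,hl,hm,ht,hv,hz,jl,jm,jt,jv,jz,lt,lv,lz,mt,mz,tv,tz,vz
∂2: piv[ade,adj,adl,adt,adz,aej,ael,aem,aet,ajl,ajm,ajt,ajz,amt,amz,atz,dht,dhv,dhz,djv,dlz,dtv,dvz,ehl,ehv,elv,hmt,jlt] rk=28  ker:dej,del,djl,djt,djz,dtz,ejl,emt,hlv,htv,htz,hvz,jmz,jtv,jtz,tvz
∂3: piv[adej,adel,adjl,adjt,adjz,adtz,aejl,aemt,ajtz,dhtv,dhtz,dhvz,djtv,dtvz,ehlv] rk=15  ker:dejl,djtz,htvz
rk∂_2=28

rank∂_2=28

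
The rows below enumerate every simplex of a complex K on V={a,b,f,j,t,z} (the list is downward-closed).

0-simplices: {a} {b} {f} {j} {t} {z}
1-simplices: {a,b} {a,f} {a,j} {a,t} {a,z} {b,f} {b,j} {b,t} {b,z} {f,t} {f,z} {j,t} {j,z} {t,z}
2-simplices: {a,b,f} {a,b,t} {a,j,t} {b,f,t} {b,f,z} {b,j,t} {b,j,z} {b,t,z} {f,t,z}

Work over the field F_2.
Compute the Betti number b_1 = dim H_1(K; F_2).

b_1=1

n_0=6 n_1=14 n_2=9  [Z2]
∂1: piv[ab,af,aj,at,az] rk=5  ker:bf,bj,bt,bz,ft,fz,jt,jz,tz
∂2: piv[abf,abt,ajt,bft,bfz,bjt,bjz,btz] rk=8  ker:ftz
b_1=(14−5)−8=1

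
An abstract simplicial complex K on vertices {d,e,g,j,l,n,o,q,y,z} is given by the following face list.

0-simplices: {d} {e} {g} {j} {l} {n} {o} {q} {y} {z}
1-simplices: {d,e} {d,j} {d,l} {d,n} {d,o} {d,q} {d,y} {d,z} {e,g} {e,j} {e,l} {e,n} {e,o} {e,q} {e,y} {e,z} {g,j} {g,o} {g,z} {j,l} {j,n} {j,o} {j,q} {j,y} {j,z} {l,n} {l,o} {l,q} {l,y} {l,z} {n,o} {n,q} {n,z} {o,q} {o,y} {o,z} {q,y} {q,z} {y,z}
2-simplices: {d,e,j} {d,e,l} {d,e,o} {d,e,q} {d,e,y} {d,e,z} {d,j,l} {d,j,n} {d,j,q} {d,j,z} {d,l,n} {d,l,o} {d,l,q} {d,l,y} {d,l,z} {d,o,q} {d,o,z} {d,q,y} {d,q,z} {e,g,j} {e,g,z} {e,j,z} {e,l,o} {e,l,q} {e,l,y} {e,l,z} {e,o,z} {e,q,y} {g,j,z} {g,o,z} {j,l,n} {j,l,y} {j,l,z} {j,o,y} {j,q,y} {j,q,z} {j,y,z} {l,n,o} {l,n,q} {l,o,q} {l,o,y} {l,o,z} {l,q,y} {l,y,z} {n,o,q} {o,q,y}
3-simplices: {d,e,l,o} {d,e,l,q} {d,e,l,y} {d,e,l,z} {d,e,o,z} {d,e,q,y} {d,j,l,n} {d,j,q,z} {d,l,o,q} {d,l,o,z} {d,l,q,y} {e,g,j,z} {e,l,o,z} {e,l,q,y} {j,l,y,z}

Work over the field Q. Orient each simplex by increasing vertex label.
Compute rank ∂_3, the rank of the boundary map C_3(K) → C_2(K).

rank∂_3=13

n_0=10 n_1=39 n_2=46 n_3=15  [Q]
∂1: piv[de,dj,dl,dn,do,dq,dy,dz,eg] rk=9  ker:ej,el,en,eo,eq,ey,ez,gj,go,gz,jl,jn,jo,jq,jy,jz,ln,lo,lq,ly,lz,no,nq,nz,oq,oy,oz,qy,qz,yz
∂2: piv[dej,del,deo,deq,dey,dez,djl,djn,djq,djz,dln,dlo,dlq,dly,dlz,doq,doz,dqy,dqz,egj,egz,goz,jly,joy,jyz,lno,lnq,loy] rk=28  ker:ejz,elo,elq,ely,elz,eoz,eqy,gjz,jln,jlz,jqy,jqz,loq,loz,lqy,lyz,noq,oqy
∂3: piv[delo,delq,dely,delz,deoz,deqy,djln,djqz,dloq,dloz,dlqy,egjz,jlyz] rk=13  ker:eloz,elqy
rk∂_3=13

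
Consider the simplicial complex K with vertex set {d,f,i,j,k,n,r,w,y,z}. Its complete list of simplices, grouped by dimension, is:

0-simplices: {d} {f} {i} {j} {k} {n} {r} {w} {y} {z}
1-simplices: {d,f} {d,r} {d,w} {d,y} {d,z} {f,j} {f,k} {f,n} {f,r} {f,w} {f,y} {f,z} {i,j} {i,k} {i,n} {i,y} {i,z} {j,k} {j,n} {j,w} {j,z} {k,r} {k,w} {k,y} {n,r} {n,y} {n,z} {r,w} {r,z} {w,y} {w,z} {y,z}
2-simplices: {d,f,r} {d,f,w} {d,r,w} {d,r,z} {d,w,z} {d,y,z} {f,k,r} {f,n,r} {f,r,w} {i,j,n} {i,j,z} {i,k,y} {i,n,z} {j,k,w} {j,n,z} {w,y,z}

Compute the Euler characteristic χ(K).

χ(K)=-6

n_0=10 n_1=32 n_2=16
χ=+10−32+16=-6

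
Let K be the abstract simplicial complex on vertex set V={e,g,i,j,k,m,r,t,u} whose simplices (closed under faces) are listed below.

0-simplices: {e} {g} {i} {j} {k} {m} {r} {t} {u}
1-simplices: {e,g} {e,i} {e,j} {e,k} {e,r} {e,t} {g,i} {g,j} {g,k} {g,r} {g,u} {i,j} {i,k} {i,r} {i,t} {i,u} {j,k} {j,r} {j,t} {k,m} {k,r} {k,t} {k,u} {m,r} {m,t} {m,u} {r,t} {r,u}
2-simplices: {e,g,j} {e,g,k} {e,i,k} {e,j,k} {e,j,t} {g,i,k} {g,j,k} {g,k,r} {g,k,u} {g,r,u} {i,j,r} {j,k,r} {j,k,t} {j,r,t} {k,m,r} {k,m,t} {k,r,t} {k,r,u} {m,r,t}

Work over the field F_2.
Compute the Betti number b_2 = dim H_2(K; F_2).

b_2=4

n_0=9 n_1=28 n_2=19  [Z2]
∂1: piv[eg,ei,ej,ek,er,et,gu,km] rk=8  ker:gi,gj,gk,gr,ij,ik,ir,it,iu,jk,jr,jt,kr,kt,ku,mr,mt,mu,rt,ru
∂2: piv[egj,egk,eik,ejk,ejt,gik,gkr,gku,gru,ijr,jkr,jkt,jrt,kmr,kmt] rk=15  ker:gjk,krt,kru,mrt
b_2=(19−15)−0=4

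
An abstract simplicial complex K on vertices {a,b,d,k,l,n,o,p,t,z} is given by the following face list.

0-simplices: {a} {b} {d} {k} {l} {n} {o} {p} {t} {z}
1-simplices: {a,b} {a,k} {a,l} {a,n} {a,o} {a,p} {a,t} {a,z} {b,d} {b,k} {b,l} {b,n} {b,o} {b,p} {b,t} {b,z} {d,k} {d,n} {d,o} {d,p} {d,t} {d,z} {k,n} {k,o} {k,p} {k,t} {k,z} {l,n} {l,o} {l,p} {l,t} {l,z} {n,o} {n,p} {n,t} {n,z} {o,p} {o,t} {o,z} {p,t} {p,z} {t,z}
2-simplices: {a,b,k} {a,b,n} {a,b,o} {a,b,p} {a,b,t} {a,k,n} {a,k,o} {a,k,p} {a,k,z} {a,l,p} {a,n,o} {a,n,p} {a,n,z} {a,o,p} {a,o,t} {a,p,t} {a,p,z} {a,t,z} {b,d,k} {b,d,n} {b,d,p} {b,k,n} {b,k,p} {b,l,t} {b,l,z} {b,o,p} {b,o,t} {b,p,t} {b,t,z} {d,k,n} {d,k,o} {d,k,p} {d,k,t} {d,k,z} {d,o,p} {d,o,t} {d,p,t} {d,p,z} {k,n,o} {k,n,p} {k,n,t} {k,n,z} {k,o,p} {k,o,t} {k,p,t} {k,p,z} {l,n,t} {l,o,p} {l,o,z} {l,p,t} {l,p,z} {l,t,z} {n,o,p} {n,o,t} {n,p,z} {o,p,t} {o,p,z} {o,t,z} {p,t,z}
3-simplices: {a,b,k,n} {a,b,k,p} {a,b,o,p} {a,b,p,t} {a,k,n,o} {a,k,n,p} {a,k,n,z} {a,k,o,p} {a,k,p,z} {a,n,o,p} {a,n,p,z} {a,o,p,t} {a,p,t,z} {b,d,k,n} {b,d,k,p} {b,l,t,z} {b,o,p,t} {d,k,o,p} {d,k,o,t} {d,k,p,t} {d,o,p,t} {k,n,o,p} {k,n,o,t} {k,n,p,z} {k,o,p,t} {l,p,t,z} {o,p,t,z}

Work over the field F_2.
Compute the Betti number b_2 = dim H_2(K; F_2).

n_0=10 n_1=42 n_2=59 n_3=27  [Z2]
∂1: piv[ab,ak,al,an,ao,ap,at,az,bd] rk=9  ker:bk,bl,bn,bo,bp,bt,bz,dk,dn,do,dp,dt,dz,kn,ko,kp,kt,kz,ln,lo,lp,lt,lz,no,np,nt,nz,op,ot,oz,pt,pz,tz
∂2: piv[abk,abn,abo,abp,abt,akn,ako,akp,akz,alp,ano,anp,anz,aop,aot,apt,apz,atz,bdk,bdn,bdp,blt,blz,btz,dko,dkt,dkz,dot,knt,lnt,lop,loz,lpt] rk=33  ker:bkn,bkp,bop,bot,bpt,dkn,dkp,dop,dpt,dpz,kno,knp,knz,kop,kot,kpt,kpz,lpz,ltz,nop,not,npz,opt,opz,otz,ptz
∂3: piv[abkn,abkp,abop,abpt,akno,aknp,aknz,akop,akpz,anop,anpz,aopt,aptz,bdkn,bdkp,bltz,bopt,dkop,dkot,dkpt,dopt,knot,lptz,optz] rk=24  ker:knop,knpz,kopt
b_2=(59−33)−24=2

b_2=2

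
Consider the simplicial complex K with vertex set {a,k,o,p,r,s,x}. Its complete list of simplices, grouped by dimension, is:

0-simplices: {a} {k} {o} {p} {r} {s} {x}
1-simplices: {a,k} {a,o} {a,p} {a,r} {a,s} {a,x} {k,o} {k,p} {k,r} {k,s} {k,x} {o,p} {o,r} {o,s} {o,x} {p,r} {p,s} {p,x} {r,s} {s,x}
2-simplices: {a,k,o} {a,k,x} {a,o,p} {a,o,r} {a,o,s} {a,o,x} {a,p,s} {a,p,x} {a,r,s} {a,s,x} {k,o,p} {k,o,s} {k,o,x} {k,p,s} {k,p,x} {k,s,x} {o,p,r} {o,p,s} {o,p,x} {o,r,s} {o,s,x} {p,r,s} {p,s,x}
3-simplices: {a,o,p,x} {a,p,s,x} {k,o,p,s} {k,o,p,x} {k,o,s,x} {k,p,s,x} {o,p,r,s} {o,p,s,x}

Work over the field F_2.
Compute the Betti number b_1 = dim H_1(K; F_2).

n_0=7 n_1=20 n_2=23 n_3=8  [Z2]
∂1: piv[ak,ao,ap,ar,as,ax] rk=6  ker:ko,kp,kr,ks,kx,op,or,os,ox,pr,ps,px,rs,sx
∂2: piv[ako,akx,aop,aor,aos,aox,aps,apx,ars,asx,kop,kos,opr] rk=13  ker:kox,kps,kpx,ksx,ops,opx,ors,osx,prs,psx
∂3: piv[aopx,apsx,kops,kopx,kosx,kpsx,oprs] rk=7  ker:opsx
b_1=(20−6)−13=1

b_1=1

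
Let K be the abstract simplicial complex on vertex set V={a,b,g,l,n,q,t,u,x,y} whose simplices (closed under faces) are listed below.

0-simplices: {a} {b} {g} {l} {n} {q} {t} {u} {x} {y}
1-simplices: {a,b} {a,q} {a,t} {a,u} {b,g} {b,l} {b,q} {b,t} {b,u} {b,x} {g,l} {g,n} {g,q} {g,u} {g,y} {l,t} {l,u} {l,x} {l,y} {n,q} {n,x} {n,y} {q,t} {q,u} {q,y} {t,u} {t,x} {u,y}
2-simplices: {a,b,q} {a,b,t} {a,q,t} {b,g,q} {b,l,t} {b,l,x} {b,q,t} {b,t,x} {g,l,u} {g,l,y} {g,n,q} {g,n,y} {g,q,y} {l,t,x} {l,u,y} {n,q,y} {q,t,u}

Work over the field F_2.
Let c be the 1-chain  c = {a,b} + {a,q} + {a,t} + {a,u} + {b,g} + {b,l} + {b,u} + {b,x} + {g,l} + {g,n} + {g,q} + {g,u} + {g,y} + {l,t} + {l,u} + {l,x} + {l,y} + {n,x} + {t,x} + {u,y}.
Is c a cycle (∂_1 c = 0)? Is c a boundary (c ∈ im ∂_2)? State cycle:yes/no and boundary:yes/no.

n_0=10 n_1=28 n_2=17  [Z2]
∂1: piv[ab,aq,at,au,bg,bl,bx,gn,gy] rk=9  ker:bq,bt,bu,gl,gq,gu,lt,lu,lx,ly,nq,nx,ny,qt,qu,qy,tu,tx,uy
∂2: piv[abq,abt,aqt,bgq,blt,blx,btx,glu,gly,gnq,gny,gqy,luy,qtu] rk=14  ker:bqt,ltx,nqy
∂1c = {b} + {t} + {u} + {y}

cycle:no boundary:no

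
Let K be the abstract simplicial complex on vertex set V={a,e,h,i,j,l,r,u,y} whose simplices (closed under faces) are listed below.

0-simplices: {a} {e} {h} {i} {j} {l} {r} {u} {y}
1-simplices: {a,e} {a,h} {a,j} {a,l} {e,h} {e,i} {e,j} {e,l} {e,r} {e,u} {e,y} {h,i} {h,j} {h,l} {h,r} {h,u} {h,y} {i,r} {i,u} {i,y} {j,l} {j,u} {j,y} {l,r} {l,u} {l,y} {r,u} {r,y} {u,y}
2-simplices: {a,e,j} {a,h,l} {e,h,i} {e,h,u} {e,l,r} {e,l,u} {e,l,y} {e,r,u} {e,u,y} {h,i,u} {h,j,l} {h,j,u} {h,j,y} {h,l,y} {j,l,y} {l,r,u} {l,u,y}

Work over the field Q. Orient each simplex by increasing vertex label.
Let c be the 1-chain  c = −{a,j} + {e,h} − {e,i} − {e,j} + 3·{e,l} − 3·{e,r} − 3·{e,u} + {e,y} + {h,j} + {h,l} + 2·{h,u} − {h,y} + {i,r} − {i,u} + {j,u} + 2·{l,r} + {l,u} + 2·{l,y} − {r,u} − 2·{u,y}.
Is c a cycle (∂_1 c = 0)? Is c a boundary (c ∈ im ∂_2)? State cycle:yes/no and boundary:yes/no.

n_0=9 n_1=29 n_2=17  [Q]
∂1: piv[ae,ah,aj,al,ei,er,eu,ey] rk=8  ker:eh,ej,el,hi,hj,hl,hr,hu,hy,ir,iu,iy,jl,ju,jy,lr,lu,ly,ru,ry,uy
∂2: piv[aej,ahl,ehi,ehu,elr,elu,ely,eru,euy,hiu,hjl,hju,hjy,hly] rk=14  ker:jly,lru,luy
∂1c = {a} + 3·{e} − 2·{h} − {i} − 2·{j} − {l} + {r} + {u}

cycle:no boundary:no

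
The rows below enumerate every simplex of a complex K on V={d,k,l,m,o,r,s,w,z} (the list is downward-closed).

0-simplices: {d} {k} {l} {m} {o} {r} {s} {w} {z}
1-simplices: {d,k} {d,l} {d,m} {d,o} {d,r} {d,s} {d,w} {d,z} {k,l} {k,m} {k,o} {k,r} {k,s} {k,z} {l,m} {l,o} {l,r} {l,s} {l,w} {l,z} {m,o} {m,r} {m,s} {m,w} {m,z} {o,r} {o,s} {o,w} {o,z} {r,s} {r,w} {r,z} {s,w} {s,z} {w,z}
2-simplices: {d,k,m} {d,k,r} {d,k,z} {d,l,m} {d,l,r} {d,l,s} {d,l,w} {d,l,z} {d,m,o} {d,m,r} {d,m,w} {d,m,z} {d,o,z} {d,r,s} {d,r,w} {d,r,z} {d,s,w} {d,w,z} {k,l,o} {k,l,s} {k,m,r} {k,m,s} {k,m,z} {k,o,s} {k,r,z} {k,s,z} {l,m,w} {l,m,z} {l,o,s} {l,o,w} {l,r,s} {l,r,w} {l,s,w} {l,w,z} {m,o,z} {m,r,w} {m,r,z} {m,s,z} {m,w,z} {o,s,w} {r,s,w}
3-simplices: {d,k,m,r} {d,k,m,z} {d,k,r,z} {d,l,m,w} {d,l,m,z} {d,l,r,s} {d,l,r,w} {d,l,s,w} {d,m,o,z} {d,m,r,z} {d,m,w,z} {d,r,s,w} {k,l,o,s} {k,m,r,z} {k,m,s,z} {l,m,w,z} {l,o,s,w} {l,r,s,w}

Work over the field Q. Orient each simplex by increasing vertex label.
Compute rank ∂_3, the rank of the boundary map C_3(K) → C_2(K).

n_0=9 n_1=35 n_2=41 n_3=18  [Q]
∂1: piv[dk,dl,dm,do,dr,ds,dw,dz] rk=8  ker:kl,km,ko,kr,ks,kz,lm,lo,lr,ls,lw,lz,mo,mr,ms,mw,mz,or,os,ow,oz,rs,rw,rz,sw,sz,wz
∂2: piv[dkm,dkr,dkz,dlm,dlr,dls,dlw,dlz,dmo,dmr,dmw,dmz,doz,drs,drw,drz,dsw,dwz,klo,kls,kms,kos,ksz,low] rk=24  ker:kmr,kmz,krz,lmw,lmz,los,lrs,lrw,lsw,lwz,moz,mrw,mrz,msz,mwz,osw,rsw
∂3: piv[dkmr,dkmz,dkrz,dlmw,dlmz,dlrs,dlrw,dlsw,dmoz,dmrz,dmwz,drsw,klos,kmsz,lmwz,losw] rk=16  ker:kmrz,lrsw
rk∂_3=16

rank∂_3=16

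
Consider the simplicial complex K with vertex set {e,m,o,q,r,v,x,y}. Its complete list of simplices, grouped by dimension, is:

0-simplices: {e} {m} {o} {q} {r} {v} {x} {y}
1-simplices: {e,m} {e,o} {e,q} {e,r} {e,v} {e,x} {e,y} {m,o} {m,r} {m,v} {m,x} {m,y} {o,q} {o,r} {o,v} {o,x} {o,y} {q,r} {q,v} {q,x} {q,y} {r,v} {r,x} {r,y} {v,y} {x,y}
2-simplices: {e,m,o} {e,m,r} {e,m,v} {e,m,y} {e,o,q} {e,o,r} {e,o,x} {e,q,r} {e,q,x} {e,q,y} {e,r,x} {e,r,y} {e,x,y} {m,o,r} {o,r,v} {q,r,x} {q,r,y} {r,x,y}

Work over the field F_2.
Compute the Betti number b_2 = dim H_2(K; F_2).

b_2=4

n_0=8 n_1=26 n_2=18  [Z2]
∂1: piv[em,eo,eq,er,ev,ex,ey] rk=7  ker:mo,mr,mv,mx,my,oq,or,ov,ox,oy,qr,qv,qx,qy,rv,rx,ry,vy,xy
∂2: piv[emo,emr,emv,emy,eoq,eor,eox,eqr,eqx,eqy,erx,ery,exy,orv] rk=14  ker:mor,qrx,qry,rxy
b_2=(18−14)−0=4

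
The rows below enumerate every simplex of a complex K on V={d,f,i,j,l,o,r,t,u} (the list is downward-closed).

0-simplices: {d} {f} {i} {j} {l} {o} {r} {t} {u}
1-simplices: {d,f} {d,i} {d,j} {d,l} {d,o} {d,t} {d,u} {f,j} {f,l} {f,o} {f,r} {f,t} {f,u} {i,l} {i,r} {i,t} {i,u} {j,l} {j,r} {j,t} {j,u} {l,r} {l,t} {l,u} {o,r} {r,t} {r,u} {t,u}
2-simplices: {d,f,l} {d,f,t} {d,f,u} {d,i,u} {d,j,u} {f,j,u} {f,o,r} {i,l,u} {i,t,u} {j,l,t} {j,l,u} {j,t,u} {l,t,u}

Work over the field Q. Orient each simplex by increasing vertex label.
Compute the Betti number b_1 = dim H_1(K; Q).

b_1=8

n_0=9 n_1=28 n_2=13  [Q]
∂1: piv[df,di,dj,dl,do,dt,du,fr] rk=8  ker:fj,fl,fo,ft,fu,il,ir,it,iu,jl,jr,jt,ju,lr,lt,lu,or,rt,ru,tu
∂2: piv[dfl,dft,dfu,diu,dju,fju,for,ilu,itu,jlt,jlu,jtu] rk=12  ker:ltu
b_1=(28−8)−12=8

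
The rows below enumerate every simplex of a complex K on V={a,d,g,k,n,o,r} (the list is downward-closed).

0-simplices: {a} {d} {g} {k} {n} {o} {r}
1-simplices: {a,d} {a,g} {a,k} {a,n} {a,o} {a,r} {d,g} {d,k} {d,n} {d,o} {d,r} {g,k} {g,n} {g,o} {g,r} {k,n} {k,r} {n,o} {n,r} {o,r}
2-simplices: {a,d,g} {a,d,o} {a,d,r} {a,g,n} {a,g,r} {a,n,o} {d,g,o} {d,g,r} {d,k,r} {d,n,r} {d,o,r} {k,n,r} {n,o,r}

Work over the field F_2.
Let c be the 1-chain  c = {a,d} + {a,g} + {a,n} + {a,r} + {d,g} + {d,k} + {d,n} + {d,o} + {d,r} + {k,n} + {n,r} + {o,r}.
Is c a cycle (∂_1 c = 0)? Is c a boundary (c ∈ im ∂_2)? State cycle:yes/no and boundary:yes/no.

cycle:yes boundary:yes

n_0=7 n_1=20 n_2=13  [Z2]
∂1: piv[ad,ag,ak,an,ao,ar] rk=6  ker:dg,dk,dn,do,dr,gk,gn,go,gr,kn,kr,no,nr,or
∂2: piv[adg,ado,adr,agn,agr,ano,dgo,dkr,dnr,dor,knr,nor] rk=12  ker:dgr
∂1c = 0
c vs im∂2: reduces to 0 ⇒ boundary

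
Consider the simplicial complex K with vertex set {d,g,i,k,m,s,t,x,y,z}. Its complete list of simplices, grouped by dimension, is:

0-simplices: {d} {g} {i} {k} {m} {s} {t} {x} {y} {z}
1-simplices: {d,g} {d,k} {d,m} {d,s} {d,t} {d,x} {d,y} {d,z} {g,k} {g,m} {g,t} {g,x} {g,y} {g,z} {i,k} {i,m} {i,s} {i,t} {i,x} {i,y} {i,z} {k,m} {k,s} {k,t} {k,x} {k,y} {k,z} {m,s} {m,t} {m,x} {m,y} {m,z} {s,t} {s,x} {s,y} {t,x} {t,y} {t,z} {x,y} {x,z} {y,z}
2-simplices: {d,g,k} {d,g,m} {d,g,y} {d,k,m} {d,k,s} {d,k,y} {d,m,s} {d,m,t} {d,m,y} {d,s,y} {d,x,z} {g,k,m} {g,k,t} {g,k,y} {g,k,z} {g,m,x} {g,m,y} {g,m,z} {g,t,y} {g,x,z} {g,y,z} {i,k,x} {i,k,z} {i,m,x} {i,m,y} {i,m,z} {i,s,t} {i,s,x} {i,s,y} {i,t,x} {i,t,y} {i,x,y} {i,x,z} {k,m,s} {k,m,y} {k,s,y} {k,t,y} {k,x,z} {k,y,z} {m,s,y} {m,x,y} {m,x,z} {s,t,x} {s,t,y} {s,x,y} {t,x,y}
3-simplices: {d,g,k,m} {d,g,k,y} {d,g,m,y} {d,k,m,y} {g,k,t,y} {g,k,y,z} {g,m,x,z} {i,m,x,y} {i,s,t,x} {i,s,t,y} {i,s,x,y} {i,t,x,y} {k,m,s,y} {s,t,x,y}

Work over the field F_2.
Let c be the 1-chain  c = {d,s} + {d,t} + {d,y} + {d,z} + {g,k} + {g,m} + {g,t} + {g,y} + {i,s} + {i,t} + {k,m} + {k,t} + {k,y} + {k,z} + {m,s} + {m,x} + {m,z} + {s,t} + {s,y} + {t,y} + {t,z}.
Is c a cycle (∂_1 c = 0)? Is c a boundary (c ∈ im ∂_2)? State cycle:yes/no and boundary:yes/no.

n_0=10 n_1=41 n_2=46 n_3=14  [Z2]
∂1: piv[dg,dk,dm,ds,dt,dx,dy,dz,ik] rk=9  ker:gk,gm,gt,gx,gy,gz,im,is,it,ix,iy,iz,km,ks,kt,kx,ky,kz,ms,mt,mx,my,mz,st,sx,sy,tx,ty,tz,xy,xz,yz
∂2: piv[dgk,dgm,dgy,dkm,dks,dky,dms,dmt,dmy,dsy,dxz,gkt,gkz,gmx,gmz,gty,gxz,gyz,ikx,ikz,imx,imy,imz,ist,isx,isy,itx,ity,ixy] rk=29  ker:gkm,gky,gmy,ixz,kms,kmy,ksy,kty,kxz,kyz,msy,mxy,mxz,stx,sty,sxy,txy
∂3: piv[dgkm,dgky,dgmy,dkmy,gkty,gkyz,gmxz,imxy,istx,isty,isxy,itxy,kmsy] rk=13  ker:stxy
∂1c = {k} + {m} + {s} + {t} + {x} + {y}

cycle:no boundary:no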